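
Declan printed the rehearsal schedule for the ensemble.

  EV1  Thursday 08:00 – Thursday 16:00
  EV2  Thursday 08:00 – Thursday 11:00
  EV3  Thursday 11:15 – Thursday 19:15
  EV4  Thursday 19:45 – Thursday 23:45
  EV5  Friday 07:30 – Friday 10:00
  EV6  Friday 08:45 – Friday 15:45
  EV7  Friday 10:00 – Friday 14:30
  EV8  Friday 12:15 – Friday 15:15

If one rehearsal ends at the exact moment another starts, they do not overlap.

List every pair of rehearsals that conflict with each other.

EV1 & EV2, EV1 & EV3, EV5 & EV6, EV6 & EV7, EV6 & EV8, EV7 & EV8

Sorted by start: EV1, EV2, EV3, EV4, EV5, EV6, EV7, EV8.
EV2 starts before EV1 ends → EV1 and EV2 overlap.
EV3 starts before EV1 ends → EV1 and EV3 overlap.
EV4 starts after EV1 ends; EV1 is clear from here.
EV3 starts after EV2 ends; EV2 is clear from here.
EV4 starts after EV3 ends; EV3 is clear from here.
EV5 starts after EV4 ends; EV4 is clear from here.
EV6 starts before EV5 ends → EV5 and EV6 overlap.
EV7 starts exactly when EV5 ends (back-to-back, no overlap); EV5 is clear from here.
EV7 starts before EV6 ends → EV6 and EV7 overlap.
EV8 starts before EV6 ends → EV6 and EV8 overlap.
EV8 starts before EV7 ends → EV7 and EV8 overlap.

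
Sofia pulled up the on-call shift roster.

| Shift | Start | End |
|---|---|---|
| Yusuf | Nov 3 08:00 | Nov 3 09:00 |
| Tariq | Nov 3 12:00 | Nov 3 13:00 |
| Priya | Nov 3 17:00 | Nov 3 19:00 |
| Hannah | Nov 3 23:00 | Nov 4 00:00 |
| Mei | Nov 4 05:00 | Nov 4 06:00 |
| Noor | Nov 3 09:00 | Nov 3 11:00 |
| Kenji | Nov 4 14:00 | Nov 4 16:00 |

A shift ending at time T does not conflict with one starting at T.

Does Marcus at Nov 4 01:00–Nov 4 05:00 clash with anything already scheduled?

No — it doesn't clash with anything

Yusuf: ends Nov 3 09:00 at or before Marcus starts Nov 4 01:00 → clear.
Noor: ends Nov 3 11:00 at or before Marcus starts Nov 4 01:00 → clear.
Tariq: ends Nov 3 13:00 at or before Marcus starts Nov 4 01:00 → clear.
Priya: ends Nov 3 19:00 at or before Marcus starts Nov 4 01:00 → clear.
Hannah: ends Nov 4 00:00 at or before Marcus starts Nov 4 01:00 → clear.
Mei: starts Nov 4 05:00 at or after Marcus ends Nov 4 05:00 → clear.
Kenji: starts Nov 4 14:00 at or after Marcus ends Nov 4 05:00 → clear.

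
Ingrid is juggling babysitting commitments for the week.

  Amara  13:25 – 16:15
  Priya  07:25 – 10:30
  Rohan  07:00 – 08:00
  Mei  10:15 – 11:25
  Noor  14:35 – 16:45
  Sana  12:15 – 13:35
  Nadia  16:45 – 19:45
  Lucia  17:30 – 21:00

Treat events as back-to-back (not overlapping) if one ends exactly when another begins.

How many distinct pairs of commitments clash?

Sorted by start: Rohan, Priya, Mei, Sana, Amara, Noor, Nadia, Lucia.
Priya starts before Rohan ends → Rohan and Priya overlap.
Mei starts after Rohan ends — done with Rohan.
Mei starts before Priya ends → Priya and Mei overlap.
Sana starts after Priya ends — done with Priya.
Sana starts after Mei ends — done with Mei.
Amara starts before Sana ends → Sana and Amara overlap.
Noor starts after Sana ends — done with Sana.
Noor starts before Amara ends → Amara and Noor overlap.
Nadia starts after Amara ends — done with Amara.
Nadia starts exactly when Noor ends (back-to-back, no overlap) — done with Noor.
Lucia starts before Nadia ends → Nadia and Lucia overlap.
Overlapping pairs: Amara & Noor, Amara & Sana, Lucia & Nadia, Mei & Priya, Priya & Rohan — 5 in total.

5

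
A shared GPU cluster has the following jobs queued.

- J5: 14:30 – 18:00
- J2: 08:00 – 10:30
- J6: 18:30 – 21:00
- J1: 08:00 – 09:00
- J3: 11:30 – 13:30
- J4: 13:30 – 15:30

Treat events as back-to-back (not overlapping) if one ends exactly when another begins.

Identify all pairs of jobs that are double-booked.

J1 & J2, J4 & J5

Sorted by start: J1, J2, J3, J4, J5, J6.
J2 starts before J1 ends → J1 and J2 overlap.
J3 starts after J1 ends — done with J1.
J3 starts after J2 ends — done with J2.
J4 starts exactly when J3 ends (back-to-back, no overlap) — done with J3.
J5 starts before J4 ends → J4 and J5 overlap.
J6 starts after J4 ends.
J6 starts after J5 ends.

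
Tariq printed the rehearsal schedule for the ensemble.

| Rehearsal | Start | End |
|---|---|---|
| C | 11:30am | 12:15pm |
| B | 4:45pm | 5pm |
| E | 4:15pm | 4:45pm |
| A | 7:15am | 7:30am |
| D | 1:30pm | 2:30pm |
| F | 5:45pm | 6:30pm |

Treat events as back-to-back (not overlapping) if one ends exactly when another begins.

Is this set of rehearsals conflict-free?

Yes

Sorted by start: A, C, D, E, B, F.
C starts after A ends — done with A.
D starts after C ends — done with C.
E starts after D ends — done with D.
B starts exactly when E ends (back-to-back, no overlap) — done with E.
F starts after B ends.
Every pair is clear; the schedule has no overlaps.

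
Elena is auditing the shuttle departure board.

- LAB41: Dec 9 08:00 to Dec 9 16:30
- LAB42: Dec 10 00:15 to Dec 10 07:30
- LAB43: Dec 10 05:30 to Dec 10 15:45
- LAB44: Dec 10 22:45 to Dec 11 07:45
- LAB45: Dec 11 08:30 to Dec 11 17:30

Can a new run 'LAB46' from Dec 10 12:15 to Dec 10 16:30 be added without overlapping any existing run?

LAB41: ends Dec 9 16:30 at or before LAB46 starts Dec 10 12:15 → clear.
LAB42: ends Dec 10 07:30 at or before LAB46 starts Dec 10 12:15 → clear.
LAB43: starts Dec 10 05:30 before LAB46 ends Dec 10 16:30, and ends Dec 10 15:45 after LAB46 starts Dec 10 12:15 → overlap.
LAB44: starts Dec 10 22:45 at or after LAB46 ends Dec 10 16:30 → clear.
LAB45: starts Dec 11 08:30 at or after LAB46 ends Dec 10 16:30 → clear.
LAB46 overlaps LAB43.

No — it overlaps LAB43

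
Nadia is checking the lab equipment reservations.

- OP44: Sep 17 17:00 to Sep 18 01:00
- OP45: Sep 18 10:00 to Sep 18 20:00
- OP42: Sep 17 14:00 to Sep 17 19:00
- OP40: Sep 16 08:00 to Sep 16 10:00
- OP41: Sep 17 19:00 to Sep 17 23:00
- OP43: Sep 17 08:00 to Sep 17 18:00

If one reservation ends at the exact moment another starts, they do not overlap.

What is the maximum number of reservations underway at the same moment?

Walk through starts and ends in time order (an end at T is processed before a start at T):
Sep 16 08:00 start OP40 → 1
Sep 16 10:00 end OP40 → 0
Sep 17 08:00 start OP43 → 1
Sep 17 14:00 start OP42 → 2
Sep 17 17:00 start OP44 → 3
Sep 17 18:00 end OP43 → 2
Sep 17 19:00 end OP42 → 1
Sep 17 19:00 start OP41 → 2
Sep 17 23:00 end OP41 → 1
Sep 18 01:00 end OP44 → 0
Sep 18 10:00 start OP45 → 1
Sep 18 20:00 end OP45 → 0
Peak is 3, at Sep 17 17:00 (OP42, OP43, OP44).

3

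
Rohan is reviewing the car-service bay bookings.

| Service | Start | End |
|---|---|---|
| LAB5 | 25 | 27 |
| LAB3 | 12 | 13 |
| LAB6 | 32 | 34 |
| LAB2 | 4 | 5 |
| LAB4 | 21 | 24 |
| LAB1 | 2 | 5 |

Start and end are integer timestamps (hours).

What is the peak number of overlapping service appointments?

2

Walk through starts and ends in time order (an end at T is processed before a start at T):
2 start LAB1 → 1
4 start LAB2 → 2
5 end LAB1 → 1
5 end LAB2 → 0
12 start LAB3 → 1
13 end LAB3 → 0
21 start LAB4 → 1
24 end LAB4 → 0
25 start LAB5 → 1
27 end LAB5 → 0
32 start LAB6 → 1
34 end LAB6 → 0
Peak is 2, at 4 (LAB1, LAB2).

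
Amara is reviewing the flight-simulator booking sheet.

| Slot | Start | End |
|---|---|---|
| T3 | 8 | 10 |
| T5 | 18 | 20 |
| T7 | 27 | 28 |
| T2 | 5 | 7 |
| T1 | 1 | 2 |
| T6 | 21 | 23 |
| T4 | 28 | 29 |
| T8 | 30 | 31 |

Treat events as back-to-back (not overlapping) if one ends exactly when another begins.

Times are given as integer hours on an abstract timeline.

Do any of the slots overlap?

No

Sorted by start: T1, T2, T3, T5, T6, T7, T4, T8.
T2 starts after T1 ends; T1 is clear from here.
T3 starts after T2 ends; T2 is clear from here.
T5 starts after T3 ends; T3 is clear from here.
T6 starts after T5 ends; T5 is clear from here.
T7 starts after T6 ends; T6 is clear from here.
T4 starts exactly when T7 ends (back-to-back, no overlap); T7 is clear from here.
T8 starts after T4 ends.
Every pair is clear; the schedule has no overlaps.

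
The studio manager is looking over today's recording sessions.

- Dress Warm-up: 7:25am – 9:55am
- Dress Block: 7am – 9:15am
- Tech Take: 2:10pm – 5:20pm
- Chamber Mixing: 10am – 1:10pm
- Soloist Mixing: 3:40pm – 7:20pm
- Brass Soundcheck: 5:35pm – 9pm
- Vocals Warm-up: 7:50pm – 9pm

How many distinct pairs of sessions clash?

Sorted by start: Dress Block, Dress Warm-up, Chamber Mixing, Tech Take, Soloist Mixing, Brass Soundcheck, Vocals Warm-up.
Dress Warm-up starts before Dress Block ends → Dress Block and Dress Warm-up overlap.
Chamber Mixing starts after Dress Block ends, so nothing later overlaps Dress Block either.
Chamber Mixing starts after Dress Warm-up ends, so nothing later overlaps Dress Warm-up either.
Tech Take starts after Chamber Mixing ends, so nothing later overlaps Chamber Mixing either.
Soloist Mixing starts before Tech Take ends → Tech Take and Soloist Mixing overlap.
Brass Soundcheck starts after Tech Take ends, so nothing later overlaps Tech Take either.
Brass Soundcheck starts before Soloist Mixing ends → Soloist Mixing and Brass Soundcheck overlap.
Vocals Warm-up starts after Soloist Mixing ends.
Vocals Warm-up starts before Brass Soundcheck ends → Brass Soundcheck and Vocals Warm-up overlap.
Overlapping pairs: Brass Soundcheck & Soloist Mixing, Brass Soundcheck & Vocals Warm-up, Dress Block & Dress Warm-up, Soloist Mixing & Tech Take — 4 in total.

4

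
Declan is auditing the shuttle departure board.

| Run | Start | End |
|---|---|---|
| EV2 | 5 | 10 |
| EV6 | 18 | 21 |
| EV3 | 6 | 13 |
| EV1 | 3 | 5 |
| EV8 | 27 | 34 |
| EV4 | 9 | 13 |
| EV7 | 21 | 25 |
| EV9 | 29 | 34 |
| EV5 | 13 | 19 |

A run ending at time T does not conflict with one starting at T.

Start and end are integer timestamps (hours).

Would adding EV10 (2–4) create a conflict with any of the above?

EV1: starts 3 before EV10 ends 4, and ends 5 after EV10 starts 2 → overlap.
EV2: starts 5 at or after EV10 ends 4 → clear.
EV3: starts 6 at or after EV10 ends 4 → clear.
EV4: starts 9 at or after EV10 ends 4 → clear.
EV5: starts 13 at or after EV10 ends 4 → clear.
EV6: starts 18 at or after EV10 ends 4 → clear.
EV7: starts 21 at or after EV10 ends 4 → clear.
EV8: starts 27 at or after EV10 ends 4 → clear.
EV9: starts 29 at or after EV10 ends 4 → clear.
EV10 overlaps EV1.

Yes — it overlaps EV1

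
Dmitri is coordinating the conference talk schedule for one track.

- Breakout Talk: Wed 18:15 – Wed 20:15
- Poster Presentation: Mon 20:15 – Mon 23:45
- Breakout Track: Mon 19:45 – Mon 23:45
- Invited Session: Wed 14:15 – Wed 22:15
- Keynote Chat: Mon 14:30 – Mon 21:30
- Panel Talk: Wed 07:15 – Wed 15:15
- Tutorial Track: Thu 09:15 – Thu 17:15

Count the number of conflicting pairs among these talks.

Sorted by start: Keynote Chat, Breakout Track, Poster Presentation, Panel Talk, Invited Session, Breakout Talk, Tutorial Track.
Breakout Track starts before Keynote Chat ends → Keynote Chat and Breakout Track overlap.
Poster Presentation starts before Keynote Chat ends → Keynote Chat and Poster Presentation overlap.
Panel Talk starts after Keynote Chat ends — done with Keynote Chat.
Poster Presentation starts before Breakout Track ends → Breakout Track and Poster Presentation overlap.
Panel Talk starts after Breakout Track ends — done with Breakout Track.
Panel Talk starts after Poster Presentation ends — done with Poster Presentation.
Invited Session starts before Panel Talk ends → Panel Talk and Invited Session overlap.
Breakout Talk starts after Panel Talk ends — done with Panel Talk.
Breakout Talk starts before Invited Session ends → Invited Session and Breakout Talk overlap.
Tutorial Track starts after Invited Session ends.
Tutorial Track starts after Breakout Talk ends.
Overlapping pairs: Breakout Talk & Invited Session, Breakout Track & Keynote Chat, Breakout Track & Poster Presentation, Invited Session & Panel Talk, Keynote Chat & Poster Presentation — 5 in total.

5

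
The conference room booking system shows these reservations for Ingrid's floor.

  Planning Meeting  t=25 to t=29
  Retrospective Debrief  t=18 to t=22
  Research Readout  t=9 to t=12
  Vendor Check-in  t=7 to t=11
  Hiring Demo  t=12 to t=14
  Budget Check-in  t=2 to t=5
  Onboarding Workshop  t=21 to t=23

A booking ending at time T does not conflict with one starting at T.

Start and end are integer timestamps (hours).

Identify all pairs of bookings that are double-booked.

Sorted by start: Budget Check-in, Vendor Check-in, Research Readout, Hiring Demo, Retrospective Debrief, Onboarding Workshop, Planning Meeting.
Vendor Check-in starts after Budget Check-in ends; Budget Check-in is clear from here.
Research Readout starts before Vendor Check-in ends → Vendor Check-in and Research Readout overlap.
Hiring Demo starts after Vendor Check-in ends; Vendor Check-in is clear from here.
Hiring Demo starts exactly when Research Readout ends (back-to-back, no overlap); Research Readout is clear from here.
Retrospective Debrief starts after Hiring Demo ends; Hiring Demo is clear from here.
Onboarding Workshop starts before Retrospective Debrief ends → Retrospective Debrief and Onboarding Workshop overlap.
Planning Meeting starts after Retrospective Debrief ends.
Planning Meeting starts after Onboarding Workshop ends.

Onboarding Workshop & Retrospective Debrief, Research Readout & Vendor Check-in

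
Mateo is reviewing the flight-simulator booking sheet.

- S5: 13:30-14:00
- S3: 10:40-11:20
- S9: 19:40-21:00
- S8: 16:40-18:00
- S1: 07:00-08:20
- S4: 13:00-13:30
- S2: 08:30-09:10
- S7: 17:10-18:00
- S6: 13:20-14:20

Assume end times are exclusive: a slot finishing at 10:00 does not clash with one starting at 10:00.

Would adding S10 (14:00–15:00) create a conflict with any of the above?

Yes — it overlaps S6

S1: ends 08:20 at or before S10 starts 14:00 → clear.
S2: ends 09:10 at or before S10 starts 14:00 → clear.
S3: ends 11:20 at or before S10 starts 14:00 → clear.
S4: ends 13:30 at or before S10 starts 14:00 → clear.
S6: starts 13:20 before S10 ends 15:00, and ends 14:20 after S10 starts 14:00 → overlap.
S5: ends 14:00 at or before S10 starts 14:00 → clear.
S8: starts 16:40 at or after S10 ends 15:00 → clear.
S7: starts 17:10 at or after S10 ends 15:00 → clear.
S9: starts 19:40 at or after S10 ends 15:00 → clear.
S10 overlaps S6.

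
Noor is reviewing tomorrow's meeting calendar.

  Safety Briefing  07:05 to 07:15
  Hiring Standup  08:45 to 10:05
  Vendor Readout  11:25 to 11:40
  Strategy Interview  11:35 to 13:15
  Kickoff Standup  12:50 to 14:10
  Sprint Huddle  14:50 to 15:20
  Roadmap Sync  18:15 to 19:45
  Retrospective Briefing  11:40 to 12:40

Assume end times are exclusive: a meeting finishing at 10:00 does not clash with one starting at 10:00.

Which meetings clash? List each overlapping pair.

Kickoff Standup & Strategy Interview, Retrospective Briefing & Strategy Interview, Strategy Interview & Vendor Readout

Sorted by start: Safety Briefing, Hiring Standup, Vendor Readout, Strategy Interview, Retrospective Briefing, Kickoff Standup, Sprint Huddle, Roadmap Sync.
Hiring Standup starts after Safety Briefing ends, so Safety Briefing has no further overlaps.
Vendor Readout starts after Hiring Standup ends, so Hiring Standup has no further overlaps.
Strategy Interview starts before Vendor Readout ends → Vendor Readout and Strategy Interview overlap.
Retrospective Briefing starts exactly when Vendor Readout ends (back-to-back, no overlap), so Vendor Readout has no further overlaps.
Retrospective Briefing starts before Strategy Interview ends → Strategy Interview and Retrospective Briefing overlap.
Kickoff Standup starts before Strategy Interview ends → Strategy Interview and Kickoff Standup overlap.
Sprint Huddle starts after Strategy Interview ends, so Strategy Interview has no further overlaps.
Kickoff Standup starts after Retrospective Briefing ends, so Retrospective Briefing has no further overlaps.
Sprint Huddle starts after Kickoff Standup ends, so Kickoff Standup has no further overlaps.
Roadmap Sync starts after Sprint Huddle ends.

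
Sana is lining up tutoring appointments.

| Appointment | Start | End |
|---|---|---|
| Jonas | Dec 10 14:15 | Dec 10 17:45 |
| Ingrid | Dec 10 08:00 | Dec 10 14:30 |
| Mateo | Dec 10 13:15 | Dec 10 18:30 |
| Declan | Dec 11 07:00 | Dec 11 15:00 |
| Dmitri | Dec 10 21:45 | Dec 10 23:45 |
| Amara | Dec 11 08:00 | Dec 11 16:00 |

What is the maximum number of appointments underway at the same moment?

3

Sort all start/end points and keep a running count:
Dec 10 08:00 start Ingrid → 1
Dec 10 13:15 start Mateo → 2
Dec 10 14:15 start Jonas → 3
Dec 10 14:30 end Ingrid → 2
Dec 10 17:45 end Jonas → 1
Dec 10 18:30 end Mateo → 0
Dec 10 21:45 start Dmitri → 1
Dec 10 23:45 end Dmitri → 0
Dec 11 07:00 start Declan → 1
Dec 11 08:00 start Amara → 2
Dec 11 15:00 end Declan → 1
Dec 11 16:00 end Amara → 0
Peak is 3, at Dec 10 14:15 (Ingrid, Jonas, Mateo).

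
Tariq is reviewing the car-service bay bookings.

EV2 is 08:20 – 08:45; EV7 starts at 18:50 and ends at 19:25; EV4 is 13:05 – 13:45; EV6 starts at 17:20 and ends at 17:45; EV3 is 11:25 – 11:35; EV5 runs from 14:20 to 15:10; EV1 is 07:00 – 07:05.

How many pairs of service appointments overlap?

0

Check each pair: they overlap iff neither finishes before the other starts.
Sorted by start: EV1, EV2, EV3, EV4, EV5, EV6, EV7.
EV2 starts after EV1 ends, so nothing later overlaps EV1 either.
EV3 starts after EV2 ends, so nothing later overlaps EV2 either.
EV4 starts after EV3 ends, so nothing later overlaps EV3 either.
EV5 starts after EV4 ends, so nothing later overlaps EV4 either.
EV6 starts after EV5 ends, so nothing later overlaps EV5 either.
EV7 starts after EV6 ends.
No pair overlaps.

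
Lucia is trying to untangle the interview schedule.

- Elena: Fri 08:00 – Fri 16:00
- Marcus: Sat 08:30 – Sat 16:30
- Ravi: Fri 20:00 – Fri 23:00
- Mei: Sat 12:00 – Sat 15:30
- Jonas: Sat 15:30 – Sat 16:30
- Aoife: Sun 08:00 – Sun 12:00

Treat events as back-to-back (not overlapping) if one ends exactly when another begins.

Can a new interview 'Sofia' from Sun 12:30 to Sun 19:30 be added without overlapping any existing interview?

Elena: ends Fri 16:00 at or before Sofia starts Sun 12:30 → clear.
Ravi: ends Fri 23:00 at or before Sofia starts Sun 12:30 → clear.
Marcus: ends Sat 16:30 at or before Sofia starts Sun 12:30 → clear.
Mei: ends Sat 15:30 at or before Sofia starts Sun 12:30 → clear.
Jonas: ends Sat 16:30 at or before Sofia starts Sun 12:30 → clear.
Aoife: ends Sun 12:00 at or before Sofia starts Sun 12:30 → clear.

Yes — the slot is free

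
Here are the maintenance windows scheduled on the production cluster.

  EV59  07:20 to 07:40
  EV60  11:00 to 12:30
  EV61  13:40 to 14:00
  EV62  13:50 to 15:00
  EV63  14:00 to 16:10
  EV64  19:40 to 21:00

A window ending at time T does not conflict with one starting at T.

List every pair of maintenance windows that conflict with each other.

Sorted by start: EV59, EV60, EV61, EV62, EV63, EV64.
EV60 starts after EV59 ends; EV59 is clear from here.
EV61 starts after EV60 ends; EV60 is clear from here.
EV62 starts before EV61 ends → EV61 and EV62 overlap.
EV63 starts exactly when EV61 ends (back-to-back, no overlap); EV61 is clear from here.
EV63 starts before EV62 ends → EV62 and EV63 overlap.
EV64 starts after EV62 ends.
EV64 starts after EV63 ends.

EV61 & EV62, EV62 & EV63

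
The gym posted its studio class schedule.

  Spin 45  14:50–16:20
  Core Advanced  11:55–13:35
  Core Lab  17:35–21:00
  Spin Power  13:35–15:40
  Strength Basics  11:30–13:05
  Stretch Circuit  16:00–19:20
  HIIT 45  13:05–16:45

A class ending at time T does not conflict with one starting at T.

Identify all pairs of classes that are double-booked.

Sorted by start: Strength Basics, Core Advanced, HIIT 45, Spin Power, Spin 45, Stretch Circuit, Core Lab.
Core Advanced starts before Strength Basics ends → Strength Basics and Core Advanced overlap.
HIIT 45 starts exactly when Strength Basics ends (back-to-back, no overlap) — done with Strength Basics.
HIIT 45 starts before Core Advanced ends → Core Advanced and HIIT 45 overlap.
Spin Power starts exactly when Core Advanced ends (back-to-back, no overlap) — done with Core Advanced.
Spin Power starts before HIIT 45 ends → HIIT 45 and Spin Power overlap.
Spin 45 starts before HIIT 45 ends → HIIT 45 and Spin 45 overlap.
Stretch Circuit starts before HIIT 45 ends → HIIT 45 and Stretch Circuit overlap.
Core Lab starts after HIIT 45 ends.
Spin 45 starts before Spin Power ends → Spin Power and Spin 45 overlap.
Stretch Circuit starts after Spin Power ends — done with Spin Power.
Stretch Circuit starts before Spin 45 ends → Spin 45 and Stretch Circuit overlap.
Core Lab starts after Spin 45 ends.
Core Lab starts before Stretch Circuit ends → Stretch Circuit and Core Lab overlap.

Core Advanced & HIIT 45, Core Advanced & Strength Basics, Core Lab & Stretch Circuit, HIIT 45 & Spin 45, HIIT 45 & Spin Power, HIIT 45 & Stretch Circuit, Spin 45 & Spin Power, Spin 45 & Stretch Circuit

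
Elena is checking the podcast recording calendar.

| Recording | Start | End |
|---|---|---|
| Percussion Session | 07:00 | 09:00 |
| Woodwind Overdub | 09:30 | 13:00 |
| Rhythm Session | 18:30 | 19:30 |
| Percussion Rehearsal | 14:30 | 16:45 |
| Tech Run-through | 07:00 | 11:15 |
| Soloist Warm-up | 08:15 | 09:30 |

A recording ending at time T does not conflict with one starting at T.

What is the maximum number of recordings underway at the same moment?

3

Sort all start/end points and keep a running count:
07:00 start Percussion Session → 1
07:00 start Tech Run-through → 2
08:15 start Soloist Warm-up → 3
09:00 end Percussion Session → 2
09:30 end Soloist Warm-up → 1
09:30 start Woodwind Overdub → 2
11:15 end Tech Run-through → 1
13:00 end Woodwind Overdub → 0
14:30 start Percussion Rehearsal → 1
16:45 end Percussion Rehearsal → 0
18:30 start Rhythm Session → 1
19:30 end Rhythm Session → 0
Peak is 3, at 08:15 (Percussion Session, Soloist Warm-up, Tech Run-through).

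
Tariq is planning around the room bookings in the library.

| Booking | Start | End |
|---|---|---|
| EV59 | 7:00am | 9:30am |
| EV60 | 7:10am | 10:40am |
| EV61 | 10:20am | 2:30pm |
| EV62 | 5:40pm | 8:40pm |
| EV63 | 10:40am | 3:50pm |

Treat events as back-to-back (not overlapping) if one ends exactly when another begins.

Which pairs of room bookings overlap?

EV59 & EV60, EV60 & EV61, EV61 & EV63

Sorted by start: EV59, EV60, EV61, EV63, EV62.
EV60 starts before EV59 ends → EV59 and EV60 overlap.
EV61 starts after EV59 ends; EV59 is clear from here.
EV61 starts before EV60 ends → EV60 and EV61 overlap.
EV63 starts exactly when EV60 ends (back-to-back, no overlap); EV60 is clear from here.
EV63 starts before EV61 ends → EV61 and EV63 overlap.
EV62 starts after EV61 ends.
EV62 starts after EV63 ends.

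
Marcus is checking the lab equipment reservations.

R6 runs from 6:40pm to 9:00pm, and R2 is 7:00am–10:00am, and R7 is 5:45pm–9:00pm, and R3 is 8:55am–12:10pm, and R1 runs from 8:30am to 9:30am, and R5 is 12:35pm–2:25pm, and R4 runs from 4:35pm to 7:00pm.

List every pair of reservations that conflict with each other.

R1 & R2, R1 & R3, R2 & R3, R4 & R6, R4 & R7, R6 & R7

Two intervals overlap when each starts before the other ends.
Sorted by start: R2, R1, R3, R5, R4, R7, R6.
R1 starts before R2 ends → R2 and R1 overlap.
R3 starts before R2 ends → R2 and R3 overlap.
R5 starts after R2 ends, so nothing later overlaps R2 either.
R3 starts before R1 ends → R1 and R3 overlap.
R5 starts after R1 ends, so nothing later overlaps R1 either.
R5 starts after R3 ends, so nothing later overlaps R3 either.
R4 starts after R5 ends, so nothing later overlaps R5 either.
R7 starts before R4 ends → R4 and R7 overlap.
R6 starts before R4 ends → R4 and R6 overlap.
R6 starts before R7 ends → R7 and R6 overlap.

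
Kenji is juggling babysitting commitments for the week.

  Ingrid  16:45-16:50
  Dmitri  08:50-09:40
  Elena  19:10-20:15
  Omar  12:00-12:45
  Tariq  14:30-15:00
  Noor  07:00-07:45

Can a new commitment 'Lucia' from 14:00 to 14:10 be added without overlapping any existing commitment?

Yes — the slot is free

Noor: ends 07:45 at or before Lucia starts 14:00 → clear.
Dmitri: ends 09:40 at or before Lucia starts 14:00 → clear.
Omar: ends 12:45 at or before Lucia starts 14:00 → clear.
Tariq: starts 14:30 at or after Lucia ends 14:10 → clear.
Ingrid: starts 16:45 at or after Lucia ends 14:10 → clear.
Elena: starts 19:10 at or after Lucia ends 14:10 → clear.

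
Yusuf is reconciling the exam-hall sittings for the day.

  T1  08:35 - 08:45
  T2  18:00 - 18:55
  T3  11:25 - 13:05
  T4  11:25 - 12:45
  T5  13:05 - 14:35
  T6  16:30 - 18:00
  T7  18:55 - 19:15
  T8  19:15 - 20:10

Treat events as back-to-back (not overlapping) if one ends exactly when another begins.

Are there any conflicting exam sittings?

Yes

Sorted by start: T1, T3, T4, T5, T6, T2, T7, T8.
T3 starts after T1 ends, so T1 has no further overlaps.
T4 starts before T3 ends → T3 and T4 overlap.
That's a conflict, so the schedule is not conflict-free.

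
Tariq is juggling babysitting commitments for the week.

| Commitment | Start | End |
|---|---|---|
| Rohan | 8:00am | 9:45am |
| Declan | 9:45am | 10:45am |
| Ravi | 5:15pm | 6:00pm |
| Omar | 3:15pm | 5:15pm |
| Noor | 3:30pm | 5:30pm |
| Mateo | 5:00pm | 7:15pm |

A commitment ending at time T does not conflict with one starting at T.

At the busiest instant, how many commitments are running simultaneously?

3

Sweep the timeline, counting +1 at each start and −1 at each end (ends before starts at a tie):
8:00am start Rohan → 1
9:45am end Rohan → 0
9:45am start Declan → 1
10:45am end Declan → 0
3:15pm start Omar → 1
3:30pm start Noor → 2
5:00pm start Mateo → 3
5:15pm end Omar → 2
5:15pm start Ravi → 3
5:30pm end Noor → 2
6:00pm end Ravi → 1
7:15pm end Mateo → 0
Peak is 3, at 5:00pm (Mateo, Noor, Omar).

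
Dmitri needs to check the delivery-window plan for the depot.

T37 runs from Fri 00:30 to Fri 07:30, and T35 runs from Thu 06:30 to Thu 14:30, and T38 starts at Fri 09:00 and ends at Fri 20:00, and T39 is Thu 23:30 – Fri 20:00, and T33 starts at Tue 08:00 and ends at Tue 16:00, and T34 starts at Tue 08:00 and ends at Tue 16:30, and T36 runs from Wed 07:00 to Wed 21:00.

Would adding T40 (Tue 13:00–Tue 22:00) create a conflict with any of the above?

Yes — it overlaps T33, T34

T33: starts Tue 08:00 before T40 ends Tue 22:00, and ends Tue 16:00 after T40 starts Tue 13:00 → overlap.
T34: starts Tue 08:00 before T40 ends Tue 22:00, and ends Tue 16:30 after T40 starts Tue 13:00 → overlap.
T36: starts Wed 07:00 at or after T40 ends Tue 22:00 → clear.
T35: starts Thu 06:30 at or after T40 ends Tue 22:00 → clear.
T39: starts Thu 23:30 at or after T40 ends Tue 22:00 → clear.
T37: starts Fri 00:30 at or after T40 ends Tue 22:00 → clear.
T38: starts Fri 09:00 at or after T40 ends Tue 22:00 → clear.
T40 overlaps T33, T34.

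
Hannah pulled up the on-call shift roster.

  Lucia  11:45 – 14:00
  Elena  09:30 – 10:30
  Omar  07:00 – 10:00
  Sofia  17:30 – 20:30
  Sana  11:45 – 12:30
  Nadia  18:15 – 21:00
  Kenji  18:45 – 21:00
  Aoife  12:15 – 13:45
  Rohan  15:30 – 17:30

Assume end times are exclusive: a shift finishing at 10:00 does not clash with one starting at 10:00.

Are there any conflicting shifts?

Sorted by start: Omar, Elena, Lucia, Sana, Aoife, Rohan, Sofia, Nadia, Kenji.
Elena starts before Omar ends → Omar and Elena overlap.
That's a conflict, so the schedule is not conflict-free.

Yes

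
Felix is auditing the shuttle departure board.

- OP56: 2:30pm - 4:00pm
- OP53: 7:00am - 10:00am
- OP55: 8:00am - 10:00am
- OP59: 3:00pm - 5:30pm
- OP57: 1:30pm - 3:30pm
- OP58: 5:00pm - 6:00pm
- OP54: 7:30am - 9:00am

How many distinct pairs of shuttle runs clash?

Two intervals overlap when each starts before the other ends.
Sorted by start: OP53, OP54, OP55, OP57, OP56, OP59, OP58.
OP54 starts before OP53 ends → OP53 and OP54 overlap.
OP55 starts before OP53 ends → OP53 and OP55 overlap.
OP57 starts after OP53 ends, so OP53 has no further overlaps.
OP55 starts before OP54 ends → OP54 and OP55 overlap.
OP57 starts after OP54 ends, so OP54 has no further overlaps.
OP57 starts after OP55 ends, so OP55 has no further overlaps.
OP56 starts before OP57 ends → OP57 and OP56 overlap.
OP59 starts before OP57 ends → OP57 and OP59 overlap.
OP58 starts after OP57 ends.
OP59 starts before OP56 ends → OP56 and OP59 overlap.
OP58 starts after OP56 ends.
OP58 starts before OP59 ends → OP59 and OP58 overlap.
Overlapping pairs: OP53 & OP54, OP53 & OP55, OP54 & OP55, OP56 & OP57, OP56 & OP59, OP57 & OP59, OP58 & OP59 — 7 in total.

7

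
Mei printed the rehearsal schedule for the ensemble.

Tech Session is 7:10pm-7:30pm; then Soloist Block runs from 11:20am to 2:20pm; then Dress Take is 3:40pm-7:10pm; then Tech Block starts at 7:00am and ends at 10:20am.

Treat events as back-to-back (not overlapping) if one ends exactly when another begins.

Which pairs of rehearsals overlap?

no overlapping pairs

Sorted by start: Tech Block, Soloist Block, Dress Take, Tech Session.
Soloist Block starts after Tech Block ends; Tech Block is clear from here.
Dress Take starts after Soloist Block ends; Soloist Block is clear from here.
Tech Session starts exactly when Dress Take ends (back-to-back, no overlap).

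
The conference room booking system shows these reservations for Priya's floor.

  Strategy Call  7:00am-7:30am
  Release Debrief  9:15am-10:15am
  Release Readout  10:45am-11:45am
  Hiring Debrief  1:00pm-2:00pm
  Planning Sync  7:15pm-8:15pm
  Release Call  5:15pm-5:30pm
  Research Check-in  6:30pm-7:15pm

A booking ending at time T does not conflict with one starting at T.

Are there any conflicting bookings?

No

Sorted by start: Strategy Call, Release Debrief, Release Readout, Hiring Debrief, Release Call, Research Check-in, Planning Sync.
Release Debrief starts after Strategy Call ends, so nothing later overlaps Strategy Call either.
Release Readout starts after Release Debrief ends, so nothing later overlaps Release Debrief either.
Hiring Debrief starts after Release Readout ends, so nothing later overlaps Release Readout either.
Release Call starts after Hiring Debrief ends, so nothing later overlaps Hiring Debrief either.
Research Check-in starts after Release Call ends, so nothing later overlaps Release Call either.
Planning Sync starts exactly when Research Check-in ends (back-to-back, no overlap).
Every pair is clear; the schedule has no overlaps.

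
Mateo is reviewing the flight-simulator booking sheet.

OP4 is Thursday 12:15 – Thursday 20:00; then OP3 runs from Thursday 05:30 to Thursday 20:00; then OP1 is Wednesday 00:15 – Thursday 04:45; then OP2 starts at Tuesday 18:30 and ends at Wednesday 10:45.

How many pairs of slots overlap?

2

Two intervals overlap when each starts before the other ends.
Sorted by start: OP2, OP1, OP3, OP4.
OP1 starts before OP2 ends → OP2 and OP1 overlap.
OP3 starts after OP2 ends, so nothing later overlaps OP2 either.
OP3 starts after OP1 ends, so nothing later overlaps OP1 either.
OP4 starts before OP3 ends → OP3 and OP4 overlap.
Overlapping pairs: OP1 & OP2, OP3 & OP4 — 2 in total.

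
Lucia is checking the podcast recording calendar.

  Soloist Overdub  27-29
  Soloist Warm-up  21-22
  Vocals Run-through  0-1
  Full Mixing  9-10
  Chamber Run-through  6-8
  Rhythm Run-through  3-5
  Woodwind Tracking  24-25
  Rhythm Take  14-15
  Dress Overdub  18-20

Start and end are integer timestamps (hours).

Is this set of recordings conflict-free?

Yes

Sorted by start: Vocals Run-through, Rhythm Run-through, Chamber Run-through, Full Mixing, Rhythm Take, Dress Overdub, Soloist Warm-up, Woodwind Tracking, Soloist Overdub.
Rhythm Run-through starts after Vocals Run-through ends — done with Vocals Run-through.
Chamber Run-through starts after Rhythm Run-through ends — done with Rhythm Run-through.
Full Mixing starts after Chamber Run-through ends — done with Chamber Run-through.
Rhythm Take starts after Full Mixing ends — done with Full Mixing.
Dress Overdub starts after Rhythm Take ends — done with Rhythm Take.
Soloist Warm-up starts after Dress Overdub ends — done with Dress Overdub.
Woodwind Tracking starts after Soloist Warm-up ends — done with Soloist Warm-up.
Soloist Overdub starts after Woodwind Tracking ends.
Every pair is clear; the schedule has no overlaps.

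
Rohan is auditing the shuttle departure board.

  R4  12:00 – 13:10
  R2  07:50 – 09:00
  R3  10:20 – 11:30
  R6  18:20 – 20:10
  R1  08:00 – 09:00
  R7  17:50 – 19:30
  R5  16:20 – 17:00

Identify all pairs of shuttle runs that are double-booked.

R1 & R2, R6 & R7

Sorted by start: R2, R1, R3, R4, R5, R7, R6.
R1 starts before R2 ends → R2 and R1 overlap.
R3 starts after R2 ends — done with R2.
R3 starts after R1 ends — done with R1.
R4 starts after R3 ends — done with R3.
R5 starts after R4 ends — done with R4.
R7 starts after R5 ends — done with R5.
R6 starts before R7 ends → R7 and R6 overlap.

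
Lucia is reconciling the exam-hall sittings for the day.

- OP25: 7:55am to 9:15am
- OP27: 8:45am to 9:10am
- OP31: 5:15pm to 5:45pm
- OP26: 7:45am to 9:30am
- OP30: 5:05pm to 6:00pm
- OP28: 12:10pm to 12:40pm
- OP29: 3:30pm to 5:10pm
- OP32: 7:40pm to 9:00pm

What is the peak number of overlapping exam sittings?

3

Sort all start/end points and keep a running count:
7:45am start OP26 → 1
7:55am start OP25 → 2
8:45am start OP27 → 3
9:10am end OP27 → 2
9:15am end OP25 → 1
9:30am end OP26 → 0
12:10pm start OP28 → 1
12:40pm end OP28 → 0
3:30pm start OP29 → 1
5:05pm start OP30 → 2
5:10pm end OP29 → 1
5:15pm start OP31 → 2
5:45pm end OP31 → 1
6:00pm end OP30 → 0
7:40pm start OP32 → 1
9:00pm end OP32 → 0
Peak is 3, at 8:45am (OP25, OP26, OP27).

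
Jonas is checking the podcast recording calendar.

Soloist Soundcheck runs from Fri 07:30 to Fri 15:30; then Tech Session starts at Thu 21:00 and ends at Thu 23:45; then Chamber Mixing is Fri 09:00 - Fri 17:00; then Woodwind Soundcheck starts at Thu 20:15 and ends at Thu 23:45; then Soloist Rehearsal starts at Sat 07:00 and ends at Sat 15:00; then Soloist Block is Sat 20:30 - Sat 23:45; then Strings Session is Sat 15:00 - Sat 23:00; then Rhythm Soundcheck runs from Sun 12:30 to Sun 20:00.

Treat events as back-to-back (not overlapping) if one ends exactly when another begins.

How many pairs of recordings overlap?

Sorted by start: Woodwind Soundcheck, Tech Session, Soloist Soundcheck, Chamber Mixing, Soloist Rehearsal, Strings Session, Soloist Block, Rhythm Soundcheck.
Tech Session starts before Woodwind Soundcheck ends → Woodwind Soundcheck and Tech Session overlap.
Soloist Soundcheck starts after Woodwind Soundcheck ends, so Woodwind Soundcheck has no further overlaps.
Soloist Soundcheck starts after Tech Session ends, so Tech Session has no further overlaps.
Chamber Mixing starts before Soloist Soundcheck ends → Soloist Soundcheck and Chamber Mixing overlap.
Soloist Rehearsal starts after Soloist Soundcheck ends, so Soloist Soundcheck has no further overlaps.
Soloist Rehearsal starts after Chamber Mixing ends, so Chamber Mixing has no further overlaps.
Strings Session starts exactly when Soloist Rehearsal ends (back-to-back, no overlap), so Soloist Rehearsal has no further overlaps.
Soloist Block starts before Strings Session ends → Strings Session and Soloist Block overlap.
Rhythm Soundcheck starts after Strings Session ends.
Rhythm Soundcheck starts after Soloist Block ends.
Overlapping pairs: Chamber Mixing & Soloist Soundcheck, Soloist Block & Strings Session, Tech Session & Woodwind Soundcheck — 3 in total.

3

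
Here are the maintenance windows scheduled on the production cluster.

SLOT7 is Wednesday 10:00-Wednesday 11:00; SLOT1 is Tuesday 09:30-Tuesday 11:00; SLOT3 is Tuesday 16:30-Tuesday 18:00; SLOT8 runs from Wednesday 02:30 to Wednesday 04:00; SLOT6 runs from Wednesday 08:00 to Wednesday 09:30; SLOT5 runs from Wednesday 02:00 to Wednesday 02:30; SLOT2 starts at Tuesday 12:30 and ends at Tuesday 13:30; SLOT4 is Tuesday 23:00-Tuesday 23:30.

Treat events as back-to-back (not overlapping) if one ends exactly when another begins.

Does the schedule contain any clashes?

Sorted by start: SLOT1, SLOT2, SLOT3, SLOT4, SLOT5, SLOT8, SLOT6, SLOT7.
SLOT2 starts after SLOT1 ends, so nothing later overlaps SLOT1 either.
SLOT3 starts after SLOT2 ends, so nothing later overlaps SLOT2 either.
SLOT4 starts after SLOT3 ends, so nothing later overlaps SLOT3 either.
SLOT5 starts after SLOT4 ends, so nothing later overlaps SLOT4 either.
SLOT8 starts exactly when SLOT5 ends (back-to-back, no overlap), so nothing later overlaps SLOT5 either.
SLOT6 starts after SLOT8 ends, so nothing later overlaps SLOT8 either.
SLOT7 starts after SLOT6 ends.
Every pair is clear; the schedule has no overlaps.

No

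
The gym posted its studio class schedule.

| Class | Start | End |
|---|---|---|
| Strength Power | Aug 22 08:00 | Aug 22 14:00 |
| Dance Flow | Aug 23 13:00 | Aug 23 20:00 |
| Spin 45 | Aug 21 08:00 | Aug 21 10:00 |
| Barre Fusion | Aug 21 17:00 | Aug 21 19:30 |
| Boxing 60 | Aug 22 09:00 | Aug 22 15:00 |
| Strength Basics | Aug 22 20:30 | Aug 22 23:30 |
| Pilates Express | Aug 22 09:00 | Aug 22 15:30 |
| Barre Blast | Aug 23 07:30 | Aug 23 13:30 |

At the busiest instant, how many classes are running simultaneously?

3

Walk through starts and ends in time order (an end at T is processed before a start at T):
Aug 21 08:00 start Spin 45 → 1
Aug 21 10:00 end Spin 45 → 0
Aug 21 17:00 start Barre Fusion → 1
Aug 21 19:30 end Barre Fusion → 0
Aug 22 08:00 start Strength Power → 1
Aug 22 09:00 start Boxing 60 → 2
Aug 22 09:00 start Pilates Express → 3
Aug 22 14:00 end Strength Power → 2
Aug 22 15:00 end Boxing 60 → 1
Aug 22 15:30 end Pilates Express → 0
Aug 22 20:30 start Strength Basics → 1
Aug 22 23:30 end Strength Basics → 0
Aug 23 07:30 start Barre Blast → 1
Aug 23 13:00 start Dance Flow → 2
Aug 23 13:30 end Barre Blast → 1
Aug 23 20:00 end Dance Flow → 0
Peak is 3, at Aug 22 09:00 (Boxing 60, Pilates Express, Strength Power).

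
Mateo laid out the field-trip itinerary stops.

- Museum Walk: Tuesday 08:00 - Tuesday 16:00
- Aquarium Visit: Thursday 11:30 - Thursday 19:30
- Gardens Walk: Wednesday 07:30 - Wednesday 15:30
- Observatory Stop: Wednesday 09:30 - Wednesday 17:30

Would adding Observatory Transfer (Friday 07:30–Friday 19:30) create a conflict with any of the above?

No — it doesn't clash with anything

Museum Walk: ends Tuesday 16:00 at or before Observatory Transfer starts Friday 07:30 → clear.
Gardens Walk: ends Wednesday 15:30 at or before Observatory Transfer starts Friday 07:30 → clear.
Observatory Stop: ends Wednesday 17:30 at or before Observatory Transfer starts Friday 07:30 → clear.
Aquarium Visit: ends Thursday 19:30 at or before Observatory Transfer starts Friday 07:30 → clear.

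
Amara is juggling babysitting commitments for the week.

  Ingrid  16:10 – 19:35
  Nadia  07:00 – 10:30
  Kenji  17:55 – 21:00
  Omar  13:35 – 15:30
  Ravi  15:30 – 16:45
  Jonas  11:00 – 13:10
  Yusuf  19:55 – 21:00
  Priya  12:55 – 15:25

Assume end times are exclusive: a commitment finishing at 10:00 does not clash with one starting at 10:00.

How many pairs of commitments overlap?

5

Two intervals overlap when each starts before the other ends.
Sorted by start: Nadia, Jonas, Priya, Omar, Ravi, Ingrid, Kenji, Yusuf.
Jonas starts after Nadia ends, so nothing later overlaps Nadia either.
Priya starts before Jonas ends → Jonas and Priya overlap.
Omar starts after Jonas ends, so nothing later overlaps Jonas either.
Omar starts before Priya ends → Priya and Omar overlap.
Ravi starts after Priya ends, so nothing later overlaps Priya either.
Ravi starts exactly when Omar ends (back-to-back, no overlap), so nothing later overlaps Omar either.
Ingrid starts before Ravi ends → Ravi and Ingrid overlap.
Kenji starts after Ravi ends, so nothing later overlaps Ravi either.
Kenji starts before Ingrid ends → Ingrid and Kenji overlap.
Yusuf starts after Ingrid ends.
Yusuf starts before Kenji ends → Kenji and Yusuf overlap.
Overlapping pairs: Ingrid & Kenji, Ingrid & Ravi, Jonas & Priya, Kenji & Yusuf, Omar & Priya — 5 in total.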